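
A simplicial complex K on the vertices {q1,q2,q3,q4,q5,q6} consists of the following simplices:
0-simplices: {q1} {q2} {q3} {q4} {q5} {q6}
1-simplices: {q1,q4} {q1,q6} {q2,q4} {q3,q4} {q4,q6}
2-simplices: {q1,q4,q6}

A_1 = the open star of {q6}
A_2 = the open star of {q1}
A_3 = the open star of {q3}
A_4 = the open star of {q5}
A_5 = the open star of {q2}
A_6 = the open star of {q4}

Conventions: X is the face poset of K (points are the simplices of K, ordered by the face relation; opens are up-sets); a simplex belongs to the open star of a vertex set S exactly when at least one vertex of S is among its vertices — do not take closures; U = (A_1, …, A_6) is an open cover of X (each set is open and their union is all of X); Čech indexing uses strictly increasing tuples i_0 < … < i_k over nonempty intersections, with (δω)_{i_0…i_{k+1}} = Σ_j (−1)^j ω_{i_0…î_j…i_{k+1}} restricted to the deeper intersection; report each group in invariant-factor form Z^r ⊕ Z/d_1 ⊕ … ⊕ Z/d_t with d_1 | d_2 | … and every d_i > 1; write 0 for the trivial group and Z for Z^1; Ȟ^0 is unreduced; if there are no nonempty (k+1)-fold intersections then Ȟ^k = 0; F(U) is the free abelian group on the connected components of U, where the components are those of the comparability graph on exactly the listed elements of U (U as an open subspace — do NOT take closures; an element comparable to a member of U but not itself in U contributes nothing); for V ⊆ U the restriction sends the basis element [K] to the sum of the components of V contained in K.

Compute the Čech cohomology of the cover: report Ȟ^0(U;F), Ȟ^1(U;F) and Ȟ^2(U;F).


intersection data:
  A1={{q6},{q1,q6},{q4,q6},{q1,q4,q6}} A2={{q1},{q1,q4},{q1,q6},{q1,q4,q6}} A3={{q3},{q3,q4}} A4={{q5}} A5={{q2},{q2,q4}} A6={{q4},{q1,q4},{q2,q4},{q3,q4},{q4,q6},{q1,q4,q6}}
  A12={{q1,q6},{q1,q4,q6}} A16={{q4,q6},{q1,q4,q6}} A26={{q1,q4},{q1,q4,q6}} A36={{q3,q4}} A56={{q2,q4}}
  A126={{q1,q4,q6}}
components per intersection:
  A1: {{q6},{q1,q6},{q4,q6},{q1,q4,q6}}
  A2: {{q1},{q1,q4},{q1,q6},{q1,q4,q6}}
  A3: {{q3},{q3,q4}}
  A4: {{q5}}
  A5: {{q2},{q2,q4}}
  A6: {{q4},{q1,q4},{q2,q4},{q3,q4},{q4,q6},{q1,q4,q6}}
  A12: {{q1,q6},{q1,q4,q6}}
  A16: {{q4,q6},{q1,q4,q6}}
  A26: {{q1,q4},{q1,q4,q6}}
  A36: {{q3,q4}}
  A56: {{q2,q4}}
  A126: {{q1,q4,q6}}
C dims 6,5,1; δ0: rk 4, SNF 1^4; δ1: rk 1, SNF 1^1
Ȟ^0 = (6 − 4) − 0 = 2, so Ȟ^0 ≅ Z^2
Ȟ^1 = (5 − 1) − 4 = 0, so Ȟ^1 ≅ 0
Ȟ^2 = (1 − 0) − 1 = 0, so Ȟ^2 ≅ 0

Ȟ^0(U;F) ≅ Z^2; Ȟ^1(U;F) ≅ 0; Ȟ^2(U;F) ≅ 0


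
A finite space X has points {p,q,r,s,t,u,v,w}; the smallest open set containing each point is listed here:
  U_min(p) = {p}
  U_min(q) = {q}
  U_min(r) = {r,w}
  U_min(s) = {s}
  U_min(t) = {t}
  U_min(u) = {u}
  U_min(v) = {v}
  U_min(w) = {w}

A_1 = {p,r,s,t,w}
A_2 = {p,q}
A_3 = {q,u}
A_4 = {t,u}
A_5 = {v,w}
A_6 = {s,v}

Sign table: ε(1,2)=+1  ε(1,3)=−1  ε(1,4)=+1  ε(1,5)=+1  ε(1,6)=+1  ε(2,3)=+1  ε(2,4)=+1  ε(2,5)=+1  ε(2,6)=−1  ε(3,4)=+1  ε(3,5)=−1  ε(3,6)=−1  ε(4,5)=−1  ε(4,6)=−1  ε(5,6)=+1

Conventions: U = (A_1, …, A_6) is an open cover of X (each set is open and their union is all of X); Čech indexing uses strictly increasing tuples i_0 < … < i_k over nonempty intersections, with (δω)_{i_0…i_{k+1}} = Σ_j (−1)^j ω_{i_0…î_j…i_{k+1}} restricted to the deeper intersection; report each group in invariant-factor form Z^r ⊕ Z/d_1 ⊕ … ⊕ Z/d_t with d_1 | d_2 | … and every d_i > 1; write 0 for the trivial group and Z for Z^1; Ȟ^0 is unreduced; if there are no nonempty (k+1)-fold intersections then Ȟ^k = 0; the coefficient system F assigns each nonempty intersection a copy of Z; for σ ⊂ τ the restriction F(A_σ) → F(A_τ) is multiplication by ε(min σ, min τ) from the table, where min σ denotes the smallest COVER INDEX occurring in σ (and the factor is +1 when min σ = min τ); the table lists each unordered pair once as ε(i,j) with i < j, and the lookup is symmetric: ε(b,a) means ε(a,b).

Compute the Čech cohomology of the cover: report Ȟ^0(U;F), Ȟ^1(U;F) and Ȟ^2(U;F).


Ȟ^0 ≅ Z, Ȟ^1 ≅ Z^2, Ȟ^2 ≅ 0

cover nerve:
  A12={p} A14={t} A15={w} A16={s} A23={q} A34={u} A56={v}
C dims 6,7; δ0: rk 5, SNF 1^5
Ȟ^0: (6−5)−0=1 ⇒ Z
Ȟ^1: (7−0)−5=2 ⇒ Z^2
Ȟ^2: (0−0)−0=0 ⇒ 0


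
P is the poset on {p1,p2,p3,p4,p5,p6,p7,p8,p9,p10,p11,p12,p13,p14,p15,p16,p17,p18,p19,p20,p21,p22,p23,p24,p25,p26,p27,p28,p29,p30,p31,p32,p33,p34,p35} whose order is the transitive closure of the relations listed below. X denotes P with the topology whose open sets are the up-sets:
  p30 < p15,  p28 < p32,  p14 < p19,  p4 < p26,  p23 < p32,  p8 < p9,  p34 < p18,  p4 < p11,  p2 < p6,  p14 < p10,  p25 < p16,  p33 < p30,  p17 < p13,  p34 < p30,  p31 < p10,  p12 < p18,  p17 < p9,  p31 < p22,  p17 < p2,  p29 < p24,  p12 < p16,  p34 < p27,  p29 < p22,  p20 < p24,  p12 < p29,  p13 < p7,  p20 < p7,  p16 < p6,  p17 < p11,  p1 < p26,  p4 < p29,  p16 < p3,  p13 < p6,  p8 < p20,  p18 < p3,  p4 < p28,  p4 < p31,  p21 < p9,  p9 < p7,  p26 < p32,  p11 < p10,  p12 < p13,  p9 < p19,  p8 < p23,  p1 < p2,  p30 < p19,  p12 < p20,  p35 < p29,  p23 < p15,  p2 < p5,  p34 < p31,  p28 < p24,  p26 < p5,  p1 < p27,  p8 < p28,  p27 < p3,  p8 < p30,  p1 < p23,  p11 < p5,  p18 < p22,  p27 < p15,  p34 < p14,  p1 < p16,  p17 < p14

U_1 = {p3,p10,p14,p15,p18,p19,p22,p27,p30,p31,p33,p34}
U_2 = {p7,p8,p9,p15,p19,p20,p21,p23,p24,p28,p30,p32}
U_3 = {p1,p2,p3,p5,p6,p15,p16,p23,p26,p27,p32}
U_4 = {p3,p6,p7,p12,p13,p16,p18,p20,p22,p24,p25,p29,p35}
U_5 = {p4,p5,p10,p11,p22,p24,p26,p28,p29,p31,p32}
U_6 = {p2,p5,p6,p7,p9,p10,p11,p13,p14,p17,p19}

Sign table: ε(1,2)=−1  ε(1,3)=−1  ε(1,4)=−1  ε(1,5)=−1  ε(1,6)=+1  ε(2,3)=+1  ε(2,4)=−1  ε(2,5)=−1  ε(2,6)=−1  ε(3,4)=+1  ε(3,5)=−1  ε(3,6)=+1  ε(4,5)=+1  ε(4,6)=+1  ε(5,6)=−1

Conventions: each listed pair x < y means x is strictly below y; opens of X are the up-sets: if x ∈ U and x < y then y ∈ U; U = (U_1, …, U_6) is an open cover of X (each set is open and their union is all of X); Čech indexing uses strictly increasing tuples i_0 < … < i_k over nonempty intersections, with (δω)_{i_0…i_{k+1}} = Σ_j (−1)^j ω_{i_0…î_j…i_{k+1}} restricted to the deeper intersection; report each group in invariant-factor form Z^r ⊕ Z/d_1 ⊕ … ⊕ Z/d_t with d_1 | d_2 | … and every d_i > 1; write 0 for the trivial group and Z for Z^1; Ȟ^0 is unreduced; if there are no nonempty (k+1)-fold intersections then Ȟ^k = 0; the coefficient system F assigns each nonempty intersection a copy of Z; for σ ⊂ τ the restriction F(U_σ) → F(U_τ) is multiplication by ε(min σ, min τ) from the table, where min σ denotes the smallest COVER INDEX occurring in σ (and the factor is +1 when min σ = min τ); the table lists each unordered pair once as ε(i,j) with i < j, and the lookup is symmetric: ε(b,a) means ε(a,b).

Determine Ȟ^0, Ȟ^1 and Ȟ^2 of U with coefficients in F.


Ȟ^0 = 0,  Ȟ^1 = Z/2,  Ȟ^2 = Z

nonempty intersections:
  U12={p15,p19,p30} U13={p3,p15,p27} U14={p3,p18,p22} U15={p10,p22,p31} U16={p10,p14,p19} U23={p15,p23,p32} U24={p7,p20,p24} U25={p24,p28,p32} U26={p7,p9,p19} U34={p3,p6,p16} U35={p5,p26,p32} U36={p2,p5,p6} U45={p22,p24,p29} U46={p6,p7,p13} U56={p5,p10,p11}
  U123={p15} U126={p19} U134={p3} U145={p22} U156={p10} U235={p32} U245={p24} U246={p7} U346={p6} U356={p5}
C dims 6,15,10; δ0: rk 6, SNF 1^5·2; δ1: rk 9, SNF 1^9
Ȟ^0: (6−6)−0=0 ⇒ 0
Ȟ^1: (15−9)−6=0 plus torsion [2] ⇒ Z/2
Ȟ^2: (10−0)−9=1 ⇒ Z


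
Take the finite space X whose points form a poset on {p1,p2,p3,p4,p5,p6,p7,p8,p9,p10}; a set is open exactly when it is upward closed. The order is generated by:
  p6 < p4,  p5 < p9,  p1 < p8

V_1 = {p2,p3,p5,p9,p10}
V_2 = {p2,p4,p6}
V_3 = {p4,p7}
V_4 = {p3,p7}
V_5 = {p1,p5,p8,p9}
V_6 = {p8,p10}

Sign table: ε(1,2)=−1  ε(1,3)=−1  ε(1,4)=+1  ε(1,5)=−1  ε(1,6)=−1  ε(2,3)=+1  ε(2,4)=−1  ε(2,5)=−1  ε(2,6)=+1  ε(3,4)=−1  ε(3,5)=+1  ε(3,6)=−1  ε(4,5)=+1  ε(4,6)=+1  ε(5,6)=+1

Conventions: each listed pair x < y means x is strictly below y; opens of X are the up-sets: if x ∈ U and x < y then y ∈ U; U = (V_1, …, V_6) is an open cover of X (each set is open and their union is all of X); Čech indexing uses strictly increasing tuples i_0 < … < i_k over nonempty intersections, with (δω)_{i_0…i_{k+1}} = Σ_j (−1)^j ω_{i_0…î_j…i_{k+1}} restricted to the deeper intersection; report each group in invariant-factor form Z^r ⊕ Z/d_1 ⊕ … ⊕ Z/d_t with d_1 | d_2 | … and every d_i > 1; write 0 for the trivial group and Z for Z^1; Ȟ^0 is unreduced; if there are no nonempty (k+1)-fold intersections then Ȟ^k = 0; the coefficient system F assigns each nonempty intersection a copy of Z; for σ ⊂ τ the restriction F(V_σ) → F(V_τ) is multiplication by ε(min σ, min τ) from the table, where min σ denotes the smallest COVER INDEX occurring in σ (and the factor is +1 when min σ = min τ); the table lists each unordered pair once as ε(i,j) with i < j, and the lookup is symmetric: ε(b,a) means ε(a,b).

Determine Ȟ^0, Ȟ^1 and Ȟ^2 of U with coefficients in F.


Ȟ^0 = Z, Ȟ^1 = Z^2 and Ȟ^2 = 0

nonempty overlaps:
  V12={p2} V14={p3} V15={p5,p9} V16={p10} V23={p4} V34={p7} V56={p8}
C dims 6,7; δ0: rk 5, SNF 1^5
degree 0: 6−5−0 = 1 → Ȟ^0 ≅ Z
degree 1: 7−0−5 = 2 → Ȟ^1 ≅ Z^2
degree 2: 0−0−0 = 0 → Ȟ^2 ≅ 0


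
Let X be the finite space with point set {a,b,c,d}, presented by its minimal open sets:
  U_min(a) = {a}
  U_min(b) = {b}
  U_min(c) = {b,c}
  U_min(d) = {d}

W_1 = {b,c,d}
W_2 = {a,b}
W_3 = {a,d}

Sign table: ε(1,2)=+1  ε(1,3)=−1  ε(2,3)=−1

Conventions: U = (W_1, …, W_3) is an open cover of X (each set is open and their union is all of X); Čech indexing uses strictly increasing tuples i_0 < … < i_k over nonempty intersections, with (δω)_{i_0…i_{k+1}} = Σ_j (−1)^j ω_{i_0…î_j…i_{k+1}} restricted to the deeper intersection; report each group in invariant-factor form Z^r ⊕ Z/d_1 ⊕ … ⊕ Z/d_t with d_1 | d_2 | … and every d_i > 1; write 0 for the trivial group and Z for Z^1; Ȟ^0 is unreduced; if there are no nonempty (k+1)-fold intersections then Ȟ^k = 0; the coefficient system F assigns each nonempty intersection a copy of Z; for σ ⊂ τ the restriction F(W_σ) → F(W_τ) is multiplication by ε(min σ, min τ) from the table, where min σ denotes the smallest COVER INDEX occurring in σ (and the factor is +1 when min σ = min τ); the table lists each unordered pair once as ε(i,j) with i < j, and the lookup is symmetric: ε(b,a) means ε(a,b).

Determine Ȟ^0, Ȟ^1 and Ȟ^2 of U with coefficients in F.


nonempty overlaps:
  W12={b} W13={d} W23={a}
C dims 3,3; δ0: rk 2, SNF 1^2
degree 0: 3−2−0 = 1 → Ȟ^0 ≅ Z
degree 1: 3−0−2 = 1 → Ȟ^1 ≅ Z
degree 2: 0−0−0 = 0 → Ȟ^2 ≅ 0

Ȟ^0(U;F) ≅ Z; Ȟ^1(U;F) ≅ Z; Ȟ^2(U;F) ≅ 0


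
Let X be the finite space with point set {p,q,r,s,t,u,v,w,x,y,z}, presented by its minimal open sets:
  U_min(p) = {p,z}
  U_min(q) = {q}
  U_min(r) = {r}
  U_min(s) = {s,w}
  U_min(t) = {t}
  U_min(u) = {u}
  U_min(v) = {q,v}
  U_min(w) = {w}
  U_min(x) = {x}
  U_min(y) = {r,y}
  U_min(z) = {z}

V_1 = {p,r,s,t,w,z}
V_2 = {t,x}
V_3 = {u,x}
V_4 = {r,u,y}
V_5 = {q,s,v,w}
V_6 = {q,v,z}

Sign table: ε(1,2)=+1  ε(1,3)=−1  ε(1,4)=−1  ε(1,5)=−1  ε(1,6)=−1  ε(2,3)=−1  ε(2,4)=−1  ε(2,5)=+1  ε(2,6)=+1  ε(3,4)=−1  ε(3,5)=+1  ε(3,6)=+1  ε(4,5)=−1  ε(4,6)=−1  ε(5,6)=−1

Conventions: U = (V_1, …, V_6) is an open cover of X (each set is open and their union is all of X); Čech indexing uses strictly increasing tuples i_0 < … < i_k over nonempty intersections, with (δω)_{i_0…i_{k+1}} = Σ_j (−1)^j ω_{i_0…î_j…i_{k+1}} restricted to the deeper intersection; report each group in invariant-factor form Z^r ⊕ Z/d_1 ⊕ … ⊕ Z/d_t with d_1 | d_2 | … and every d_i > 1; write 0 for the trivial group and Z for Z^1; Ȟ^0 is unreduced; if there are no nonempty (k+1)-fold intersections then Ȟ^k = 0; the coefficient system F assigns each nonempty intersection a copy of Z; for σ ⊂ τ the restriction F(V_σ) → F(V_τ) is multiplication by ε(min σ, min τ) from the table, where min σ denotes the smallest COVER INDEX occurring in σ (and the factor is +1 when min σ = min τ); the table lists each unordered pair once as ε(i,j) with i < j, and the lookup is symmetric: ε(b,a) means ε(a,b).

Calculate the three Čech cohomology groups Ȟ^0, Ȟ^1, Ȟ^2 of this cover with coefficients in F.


Ȟ^0 = 0, Ȟ^1 = Z ⊕ Z/2, Ȟ^2 = 0

nonempty overlaps:
  V12={t} V14={r} V15={s,w} V16={z} V23={x} V34={u} V56={q,v}
C dims 6,7; δ0: rk 6, SNF 1^5·2
degree 0: 6−6−0 = 0 → Ȟ^0 ≅ 0
degree 1: 7−0−6 = 1 plus torsion [2] → Ȟ^1 ≅ Z ⊕ Z/2
degree 2: 0−0−0 = 0 → Ȟ^2 ≅ 0


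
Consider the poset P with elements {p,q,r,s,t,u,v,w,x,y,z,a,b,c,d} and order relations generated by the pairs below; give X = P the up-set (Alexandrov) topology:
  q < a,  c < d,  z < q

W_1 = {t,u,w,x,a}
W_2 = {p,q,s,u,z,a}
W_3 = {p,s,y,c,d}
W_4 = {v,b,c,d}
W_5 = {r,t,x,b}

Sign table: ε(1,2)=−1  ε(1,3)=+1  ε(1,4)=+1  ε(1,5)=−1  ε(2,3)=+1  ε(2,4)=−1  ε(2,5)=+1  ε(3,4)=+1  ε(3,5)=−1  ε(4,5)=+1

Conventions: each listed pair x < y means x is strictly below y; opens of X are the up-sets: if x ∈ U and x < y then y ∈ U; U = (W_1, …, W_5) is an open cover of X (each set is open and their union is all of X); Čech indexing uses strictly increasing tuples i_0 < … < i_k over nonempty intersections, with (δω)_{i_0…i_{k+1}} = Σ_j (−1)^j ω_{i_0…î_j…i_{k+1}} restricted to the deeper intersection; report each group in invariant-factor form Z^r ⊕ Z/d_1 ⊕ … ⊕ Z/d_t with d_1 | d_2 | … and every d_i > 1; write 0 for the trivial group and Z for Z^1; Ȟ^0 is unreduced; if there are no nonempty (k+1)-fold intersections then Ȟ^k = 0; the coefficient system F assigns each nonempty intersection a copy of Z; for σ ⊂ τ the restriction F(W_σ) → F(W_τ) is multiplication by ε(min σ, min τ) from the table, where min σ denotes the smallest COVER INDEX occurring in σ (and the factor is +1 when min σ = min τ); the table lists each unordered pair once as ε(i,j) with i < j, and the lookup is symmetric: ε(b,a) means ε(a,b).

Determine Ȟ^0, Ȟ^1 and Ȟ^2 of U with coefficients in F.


Ȟ^0(U;F) ≅ Z, Ȟ^1(U;F) ≅ Z, Ȟ^2(U;F) ≅ 0

nerve of the cover:
  W12={u,a} W15={t,x} W23={p,s} W34={c,d} W45={b}
C dims 5,5; δ0: rk 4, SNF 1^4
Ȟ^0 = (5 − 4) − 0 = 1, so Ȟ^0 ≅ Z
Ȟ^1 = (5 − 0) − 4 = 1, so Ȟ^1 ≅ Z
Ȟ^2 = (0 − 0) − 0 = 0, so Ȟ^2 ≅ 0


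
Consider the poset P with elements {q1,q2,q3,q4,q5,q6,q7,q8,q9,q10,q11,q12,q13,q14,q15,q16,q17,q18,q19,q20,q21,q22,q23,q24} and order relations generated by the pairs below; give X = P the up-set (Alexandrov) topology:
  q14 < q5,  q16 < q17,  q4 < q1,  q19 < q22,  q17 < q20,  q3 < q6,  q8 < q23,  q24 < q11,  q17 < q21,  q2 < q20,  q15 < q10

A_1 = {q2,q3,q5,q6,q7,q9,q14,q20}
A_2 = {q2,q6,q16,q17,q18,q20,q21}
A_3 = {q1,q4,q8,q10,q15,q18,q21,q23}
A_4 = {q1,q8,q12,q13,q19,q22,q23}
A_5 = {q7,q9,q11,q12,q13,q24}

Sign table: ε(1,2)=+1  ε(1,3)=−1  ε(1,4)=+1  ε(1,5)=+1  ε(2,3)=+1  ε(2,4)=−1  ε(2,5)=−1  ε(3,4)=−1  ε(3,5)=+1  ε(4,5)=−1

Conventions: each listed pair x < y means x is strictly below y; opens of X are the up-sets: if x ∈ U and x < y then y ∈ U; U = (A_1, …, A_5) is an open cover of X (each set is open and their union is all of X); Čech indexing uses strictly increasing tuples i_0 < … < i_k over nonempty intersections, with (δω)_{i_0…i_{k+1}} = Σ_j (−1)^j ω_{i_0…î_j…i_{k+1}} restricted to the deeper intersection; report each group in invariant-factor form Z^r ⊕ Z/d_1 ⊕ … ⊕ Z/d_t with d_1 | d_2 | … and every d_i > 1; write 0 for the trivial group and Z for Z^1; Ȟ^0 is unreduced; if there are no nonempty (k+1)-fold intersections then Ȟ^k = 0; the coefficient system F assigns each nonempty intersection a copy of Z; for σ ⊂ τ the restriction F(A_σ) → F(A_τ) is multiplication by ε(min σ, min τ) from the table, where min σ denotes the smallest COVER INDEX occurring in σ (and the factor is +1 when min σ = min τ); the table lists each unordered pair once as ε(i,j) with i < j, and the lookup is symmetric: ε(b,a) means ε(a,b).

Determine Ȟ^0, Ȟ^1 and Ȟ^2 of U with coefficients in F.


nerve simplices:
  A12={q2,q6,q20} A15={q7,q9} A23={q18,q21} A34={q1,q8,q23} A45={q12,q13}
C dims 5,5; δ0: rk 4, SNF 1^4
degree 0: 5−4−0 = 1 → Ȟ^0 ≅ Z
degree 1: 5−0−4 = 1 → Ȟ^1 ≅ Z
degree 2: 0−0−0 = 0 → Ȟ^2 ≅ 0

Ȟ^0 = Z; Ȟ^1 = Z; Ȟ^2 = 0


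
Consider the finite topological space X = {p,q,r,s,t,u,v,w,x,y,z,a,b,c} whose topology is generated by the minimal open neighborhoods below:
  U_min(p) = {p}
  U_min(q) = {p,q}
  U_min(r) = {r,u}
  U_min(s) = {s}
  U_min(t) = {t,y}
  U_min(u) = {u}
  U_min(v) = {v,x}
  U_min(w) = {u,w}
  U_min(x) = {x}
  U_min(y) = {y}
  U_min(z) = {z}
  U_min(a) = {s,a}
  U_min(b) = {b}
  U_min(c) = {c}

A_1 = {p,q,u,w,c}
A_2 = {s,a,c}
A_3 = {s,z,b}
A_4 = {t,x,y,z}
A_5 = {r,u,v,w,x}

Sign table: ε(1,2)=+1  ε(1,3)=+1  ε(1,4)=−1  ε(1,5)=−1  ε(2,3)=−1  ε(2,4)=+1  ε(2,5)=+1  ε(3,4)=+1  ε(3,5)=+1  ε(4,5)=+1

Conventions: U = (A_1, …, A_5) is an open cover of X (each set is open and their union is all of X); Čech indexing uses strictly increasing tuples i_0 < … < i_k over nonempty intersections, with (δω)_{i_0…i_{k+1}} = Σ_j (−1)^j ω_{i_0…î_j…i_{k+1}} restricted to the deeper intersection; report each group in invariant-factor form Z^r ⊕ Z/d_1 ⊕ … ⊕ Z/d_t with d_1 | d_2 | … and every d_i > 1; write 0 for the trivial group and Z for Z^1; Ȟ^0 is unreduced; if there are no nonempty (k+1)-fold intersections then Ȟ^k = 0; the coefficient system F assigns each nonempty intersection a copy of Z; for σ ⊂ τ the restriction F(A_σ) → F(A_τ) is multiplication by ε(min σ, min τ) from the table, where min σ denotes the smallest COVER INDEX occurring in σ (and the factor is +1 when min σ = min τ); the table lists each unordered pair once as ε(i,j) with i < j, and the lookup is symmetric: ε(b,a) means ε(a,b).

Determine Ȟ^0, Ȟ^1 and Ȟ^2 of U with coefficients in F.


Ȟ^0 ≅ Z, Ȟ^1 ≅ Z, Ȟ^2 ≅ 0

nonempty overlaps:
  A12={c} A15={u,w} A23={s} A34={z} A45={x}
C dims 5,5; δ0: rk 4, SNF 1^4
degree 0: 5−4−0 = 1 → Ȟ^0 ≅ Z
degree 1: 5−0−4 = 1 → Ȟ^1 ≅ Z
degree 2: 0−0−0 = 0 → Ȟ^2 ≅ 0


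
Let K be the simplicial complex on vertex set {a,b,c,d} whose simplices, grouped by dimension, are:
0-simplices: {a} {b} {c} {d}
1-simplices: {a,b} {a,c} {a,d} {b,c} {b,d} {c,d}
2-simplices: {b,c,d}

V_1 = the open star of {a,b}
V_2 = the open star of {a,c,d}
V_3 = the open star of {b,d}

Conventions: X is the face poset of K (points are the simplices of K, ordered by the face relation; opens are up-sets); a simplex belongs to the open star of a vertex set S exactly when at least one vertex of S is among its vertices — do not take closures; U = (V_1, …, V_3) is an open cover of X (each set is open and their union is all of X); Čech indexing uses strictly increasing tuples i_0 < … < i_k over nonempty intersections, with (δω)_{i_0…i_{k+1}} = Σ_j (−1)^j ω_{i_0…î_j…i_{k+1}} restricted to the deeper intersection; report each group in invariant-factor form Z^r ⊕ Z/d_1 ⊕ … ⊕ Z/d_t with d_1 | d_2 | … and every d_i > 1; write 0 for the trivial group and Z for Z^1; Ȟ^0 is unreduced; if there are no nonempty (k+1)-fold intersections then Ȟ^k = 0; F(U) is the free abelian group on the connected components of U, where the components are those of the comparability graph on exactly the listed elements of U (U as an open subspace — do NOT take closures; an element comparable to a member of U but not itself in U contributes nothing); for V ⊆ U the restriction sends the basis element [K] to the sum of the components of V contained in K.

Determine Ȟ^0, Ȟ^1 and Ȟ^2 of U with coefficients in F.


Ȟ^0(U;F) ≅ Z, Ȟ^1(U;F) ≅ Z, Ȟ^2(U;F) ≅ 0

nonempty overlaps:
  V1={{a},{b},{a,b},{a,c},{a,d},{b,c},{b,d},{b,c,d}} V2={{a},{c},{d},{a,b},{a,c},{a,d},{b,c},{b,d},{c,d},{b,c,d}} V3={{b},{d},{a,b},{a,d},{b,c},{b,d},{c,d},{b,c,d}}
  V12={{a},{a,b},{a,c},{a,d},{b,c},{b,d},{b,c,d}} V13={{b},{a,b},{a,d},{b,c},{b,d},{b,c,d}} V23={{d},{a,b},{a,d},{b,c},{b,d},{c,d},{b,c,d}}
  V123={{a,b},{a,d},{b,c},{b,d},{b,c,d}}
components per intersection:
  V1: {{a},{b},{a,b},{a,c},{a,d},{b,c},{b,d},{b,c,d}}
  V2: {{a},{c},{d},{a,b},{a,c},{a,d},{b,c},{b,d},{c,d},{b,c,d}}
  V3: {{b},{d},{a,b},{a,d},{b,c},{b,d},{c,d},{b,c,d}}
  V12: {{a},{a,b},{a,c},{a,d}} {{b,c},{b,d},{b,c,d}}
  V13: {{b},{a,b},{b,c},{b,d},{b,c,d}} {{a,d}}
  V23: {{d},{a,d},{b,c},{b,d},{c,d},{b,c,d}} {{a,b}}
  V123: {{a,b}} {{a,d}} {{b,c},{b,d},{b,c,d}}
C dims 3,6,3; δ0: rk 2, SNF 1^2; δ1: rk 3, SNF 1^3
degree 0: 3−2−0 = 1 → Ȟ^0 ≅ Z
degree 1: 6−3−2 = 1 → Ȟ^1 ≅ Z
degree 2: 3−0−3 = 0 → Ȟ^2 ≅ 0


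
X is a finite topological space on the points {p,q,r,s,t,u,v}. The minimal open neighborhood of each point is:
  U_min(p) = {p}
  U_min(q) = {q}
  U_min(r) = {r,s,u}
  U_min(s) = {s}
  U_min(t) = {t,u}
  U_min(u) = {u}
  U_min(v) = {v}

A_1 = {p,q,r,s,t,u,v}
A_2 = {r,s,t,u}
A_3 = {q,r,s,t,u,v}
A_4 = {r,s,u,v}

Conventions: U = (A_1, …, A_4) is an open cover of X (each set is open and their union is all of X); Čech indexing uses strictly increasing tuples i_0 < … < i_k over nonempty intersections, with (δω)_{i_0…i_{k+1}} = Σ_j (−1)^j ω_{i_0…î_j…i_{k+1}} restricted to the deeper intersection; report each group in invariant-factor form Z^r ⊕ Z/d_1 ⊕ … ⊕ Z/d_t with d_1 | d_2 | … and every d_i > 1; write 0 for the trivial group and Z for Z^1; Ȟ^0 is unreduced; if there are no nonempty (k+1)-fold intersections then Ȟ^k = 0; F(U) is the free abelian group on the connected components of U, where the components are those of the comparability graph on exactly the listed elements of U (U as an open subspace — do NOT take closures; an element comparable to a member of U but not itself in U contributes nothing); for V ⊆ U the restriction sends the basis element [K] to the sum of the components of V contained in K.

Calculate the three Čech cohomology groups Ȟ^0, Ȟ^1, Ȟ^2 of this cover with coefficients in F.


nonempty intersections:
  A12={r,s,t,u} A13={q,r,s,t,u,v} A14={r,s,u,v} A23={r,s,t,u} A24={r,s,u} A34={r,s,u,v}
  A123={r,s,t,u} A124={r,s,u} A134={r,s,u,v} A234={r,s,u}
  A1234={r,s,u}
components per intersection:
  A1: {p} {q} {r,s,t,u} {v}
  A2: {r,s,t,u}
  A3: {q} {r,s,t,u} {v}
  A4: {r,s,u} {v}
  A12: {r,s,t,u}
  A13: {q} {r,s,t,u} {v}
  A14: {r,s,u} {v}
  A23: {r,s,t,u}
  A24: {r,s,u}
  A34: {r,s,u} {v}
  A123: {r,s,t,u}
  A124: {r,s,u}
  A134: {r,s,u} {v}
  A234: {r,s,u}
  A1234: {r,s,u}
C dims 10,10,5,1; δ0: rk 6, SNF 1^6; δ1: rk 4, SNF 1^4; δ2: rk 1, SNF 1^1
Ȟ^0: (10−6)−0=4 ⇒ Z^4
Ȟ^1: (10−4)−6=0 ⇒ 0
Ȟ^2: (5−1)−4=0 ⇒ 0

Ȟ^0(U;F) ≅ Z^4,  Ȟ^1(U;F) ≅ 0,  Ȟ^2(U;F) ≅ 0


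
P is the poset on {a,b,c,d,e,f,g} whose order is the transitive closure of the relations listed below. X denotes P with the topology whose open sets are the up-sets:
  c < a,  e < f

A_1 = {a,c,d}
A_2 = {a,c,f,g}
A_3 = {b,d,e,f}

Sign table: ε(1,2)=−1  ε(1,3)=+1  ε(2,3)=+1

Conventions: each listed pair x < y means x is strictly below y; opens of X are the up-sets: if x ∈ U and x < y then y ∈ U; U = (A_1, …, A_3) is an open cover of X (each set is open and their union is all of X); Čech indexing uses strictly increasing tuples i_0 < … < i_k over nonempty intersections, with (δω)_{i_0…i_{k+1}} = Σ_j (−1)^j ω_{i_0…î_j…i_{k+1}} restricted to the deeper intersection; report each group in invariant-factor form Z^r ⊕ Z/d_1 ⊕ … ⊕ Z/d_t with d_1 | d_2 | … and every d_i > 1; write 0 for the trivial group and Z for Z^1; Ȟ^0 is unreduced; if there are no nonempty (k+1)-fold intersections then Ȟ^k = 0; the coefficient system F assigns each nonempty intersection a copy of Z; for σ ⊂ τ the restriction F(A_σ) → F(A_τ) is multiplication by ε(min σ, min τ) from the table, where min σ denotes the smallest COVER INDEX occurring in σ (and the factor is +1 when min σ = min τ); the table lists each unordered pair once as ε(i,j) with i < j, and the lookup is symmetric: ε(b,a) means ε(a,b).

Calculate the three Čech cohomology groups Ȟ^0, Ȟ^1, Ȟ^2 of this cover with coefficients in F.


Ȟ^0 = 0, Ȟ^1 = Z/2 and Ȟ^2 = 0

cover nerve:
  A12={a,c} A13={d} A23={f}
C dims 3,3; δ0: rk 3, SNF 1^2·2
Ȟ^0: (3−3)−0=0 ⇒ 0
Ȟ^1: (3−0)−3=0 plus torsion [2] ⇒ Z/2
Ȟ^2: (0−0)−0=0 ⇒ 0


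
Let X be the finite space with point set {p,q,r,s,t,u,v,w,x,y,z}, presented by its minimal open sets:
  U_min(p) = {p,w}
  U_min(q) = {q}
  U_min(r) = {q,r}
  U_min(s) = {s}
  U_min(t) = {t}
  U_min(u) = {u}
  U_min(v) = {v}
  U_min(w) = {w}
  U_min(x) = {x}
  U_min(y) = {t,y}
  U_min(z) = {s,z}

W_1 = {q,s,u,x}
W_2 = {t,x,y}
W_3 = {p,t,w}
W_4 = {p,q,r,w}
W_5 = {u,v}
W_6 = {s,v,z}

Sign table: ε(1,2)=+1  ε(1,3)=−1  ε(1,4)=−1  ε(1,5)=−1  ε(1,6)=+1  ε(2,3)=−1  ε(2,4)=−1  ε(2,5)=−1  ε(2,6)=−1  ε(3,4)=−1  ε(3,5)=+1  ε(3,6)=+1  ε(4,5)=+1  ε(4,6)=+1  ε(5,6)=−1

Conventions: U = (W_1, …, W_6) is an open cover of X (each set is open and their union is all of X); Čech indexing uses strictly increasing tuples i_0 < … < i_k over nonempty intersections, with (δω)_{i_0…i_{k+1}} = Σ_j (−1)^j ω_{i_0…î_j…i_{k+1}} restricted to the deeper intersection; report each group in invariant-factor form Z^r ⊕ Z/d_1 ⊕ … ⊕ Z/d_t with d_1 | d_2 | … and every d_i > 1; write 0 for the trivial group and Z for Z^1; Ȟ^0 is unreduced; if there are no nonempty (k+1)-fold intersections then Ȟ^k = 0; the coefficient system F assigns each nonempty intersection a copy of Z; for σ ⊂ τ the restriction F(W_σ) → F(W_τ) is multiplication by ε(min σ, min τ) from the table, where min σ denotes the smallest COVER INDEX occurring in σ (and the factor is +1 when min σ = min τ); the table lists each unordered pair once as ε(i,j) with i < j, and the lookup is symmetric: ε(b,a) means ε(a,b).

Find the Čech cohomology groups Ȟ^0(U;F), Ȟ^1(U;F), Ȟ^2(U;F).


nerve of the cover:
  W12={x} W14={q} W15={u} W16={s} W23={t} W34={p,w} W56={v}
C dims 6,7; δ0: rk 6, SNF 1^5·2
Ȟ^0 = (6 − 6) − 0 = 0, so Ȟ^0 ≅ 0
Ȟ^1 = (7 − 0) − 6 = 1 plus torsion [2], so Ȟ^1 ≅ Z ⊕ Z/2
Ȟ^2 = (0 − 0) − 0 = 0, so Ȟ^2 ≅ 0

Ȟ^0(U;F) ≅ 0, Ȟ^1(U;F) ≅ Z ⊕ Z/2, Ȟ^2(U;F) ≅ 0


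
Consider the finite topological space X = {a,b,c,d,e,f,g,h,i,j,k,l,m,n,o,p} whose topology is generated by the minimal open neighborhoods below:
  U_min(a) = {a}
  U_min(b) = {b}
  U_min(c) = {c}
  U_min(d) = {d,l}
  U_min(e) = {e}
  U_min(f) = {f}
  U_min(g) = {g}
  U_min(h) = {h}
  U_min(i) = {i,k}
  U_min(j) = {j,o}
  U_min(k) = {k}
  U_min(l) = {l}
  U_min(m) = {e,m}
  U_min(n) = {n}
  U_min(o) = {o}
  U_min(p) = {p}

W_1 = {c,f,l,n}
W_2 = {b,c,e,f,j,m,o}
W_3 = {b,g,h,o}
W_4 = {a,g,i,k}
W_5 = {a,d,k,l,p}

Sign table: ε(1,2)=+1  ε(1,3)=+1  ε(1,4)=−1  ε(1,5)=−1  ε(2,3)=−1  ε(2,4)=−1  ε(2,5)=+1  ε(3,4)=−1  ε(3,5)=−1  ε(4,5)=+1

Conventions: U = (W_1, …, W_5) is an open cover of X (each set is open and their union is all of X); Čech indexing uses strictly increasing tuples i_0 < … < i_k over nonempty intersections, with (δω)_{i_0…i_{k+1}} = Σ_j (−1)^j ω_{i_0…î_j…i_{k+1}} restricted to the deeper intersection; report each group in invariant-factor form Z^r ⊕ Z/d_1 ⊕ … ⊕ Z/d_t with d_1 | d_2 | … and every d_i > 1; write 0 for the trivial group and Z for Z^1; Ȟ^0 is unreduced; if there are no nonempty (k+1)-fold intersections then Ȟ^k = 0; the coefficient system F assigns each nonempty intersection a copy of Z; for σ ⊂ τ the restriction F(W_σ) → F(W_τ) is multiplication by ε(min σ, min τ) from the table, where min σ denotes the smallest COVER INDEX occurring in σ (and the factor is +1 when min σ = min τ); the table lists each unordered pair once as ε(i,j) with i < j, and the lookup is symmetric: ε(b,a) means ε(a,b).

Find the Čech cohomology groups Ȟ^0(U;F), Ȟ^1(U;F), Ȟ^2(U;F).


nonempty intersections:
  W12={c,f} W15={l} W23={b,o} W34={g} W45={a,k}
C dims 5,5; δ0: rk 5, SNF 1^4·2
Ȟ^0: (5−5)−0=0 ⇒ 0
Ȟ^1: (5−0)−5=0 plus torsion [2] ⇒ Z/2
Ȟ^2: (0−0)−0=0 ⇒ 0

Ȟ^0 ≅ 0, Ȟ^1 ≅ Z/2, Ȟ^2 ≅ 0


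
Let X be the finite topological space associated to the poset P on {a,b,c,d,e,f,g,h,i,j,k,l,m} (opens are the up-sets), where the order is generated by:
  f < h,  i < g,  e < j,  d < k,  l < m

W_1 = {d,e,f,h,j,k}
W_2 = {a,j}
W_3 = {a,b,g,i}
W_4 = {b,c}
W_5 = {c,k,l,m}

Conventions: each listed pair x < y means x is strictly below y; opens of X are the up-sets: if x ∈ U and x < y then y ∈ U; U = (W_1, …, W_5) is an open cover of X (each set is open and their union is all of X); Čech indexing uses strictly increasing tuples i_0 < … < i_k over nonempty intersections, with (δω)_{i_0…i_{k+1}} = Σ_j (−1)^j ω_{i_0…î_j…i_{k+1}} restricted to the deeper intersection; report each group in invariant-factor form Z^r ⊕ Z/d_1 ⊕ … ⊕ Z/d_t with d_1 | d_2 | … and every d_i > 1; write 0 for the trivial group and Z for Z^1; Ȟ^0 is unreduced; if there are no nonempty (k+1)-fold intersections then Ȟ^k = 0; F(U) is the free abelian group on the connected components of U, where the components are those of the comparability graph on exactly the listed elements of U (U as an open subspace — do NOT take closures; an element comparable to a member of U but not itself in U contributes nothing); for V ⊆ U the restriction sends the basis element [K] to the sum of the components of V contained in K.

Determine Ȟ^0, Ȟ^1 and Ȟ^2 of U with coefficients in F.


nonempty intersections:
  W12={j} W15={k} W23={a} W34={b} W45={c}
components per intersection:
  W1: {d,k} {e,j} {f,h}
  W2: {a} {j}
  W3: {a} {b} {g,i}
  W4: {b} {c}
  W5: {c} {k} {l,m}
  W12: {j}
  W15: {k}
  W23: {a}
  W34: {b}
  W45: {c}
C dims 13,5; δ0: rk 5, SNF 1^5
Ȟ^0: (13−5)−0=8 ⇒ Z^8
Ȟ^1: (5−0)−5=0 ⇒ 0
Ȟ^2: (0−0)−0=0 ⇒ 0

Ȟ^0(U;F) ≅ Z^8; Ȟ^1(U;F) ≅ 0; Ȟ^2(U;F) ≅ 0


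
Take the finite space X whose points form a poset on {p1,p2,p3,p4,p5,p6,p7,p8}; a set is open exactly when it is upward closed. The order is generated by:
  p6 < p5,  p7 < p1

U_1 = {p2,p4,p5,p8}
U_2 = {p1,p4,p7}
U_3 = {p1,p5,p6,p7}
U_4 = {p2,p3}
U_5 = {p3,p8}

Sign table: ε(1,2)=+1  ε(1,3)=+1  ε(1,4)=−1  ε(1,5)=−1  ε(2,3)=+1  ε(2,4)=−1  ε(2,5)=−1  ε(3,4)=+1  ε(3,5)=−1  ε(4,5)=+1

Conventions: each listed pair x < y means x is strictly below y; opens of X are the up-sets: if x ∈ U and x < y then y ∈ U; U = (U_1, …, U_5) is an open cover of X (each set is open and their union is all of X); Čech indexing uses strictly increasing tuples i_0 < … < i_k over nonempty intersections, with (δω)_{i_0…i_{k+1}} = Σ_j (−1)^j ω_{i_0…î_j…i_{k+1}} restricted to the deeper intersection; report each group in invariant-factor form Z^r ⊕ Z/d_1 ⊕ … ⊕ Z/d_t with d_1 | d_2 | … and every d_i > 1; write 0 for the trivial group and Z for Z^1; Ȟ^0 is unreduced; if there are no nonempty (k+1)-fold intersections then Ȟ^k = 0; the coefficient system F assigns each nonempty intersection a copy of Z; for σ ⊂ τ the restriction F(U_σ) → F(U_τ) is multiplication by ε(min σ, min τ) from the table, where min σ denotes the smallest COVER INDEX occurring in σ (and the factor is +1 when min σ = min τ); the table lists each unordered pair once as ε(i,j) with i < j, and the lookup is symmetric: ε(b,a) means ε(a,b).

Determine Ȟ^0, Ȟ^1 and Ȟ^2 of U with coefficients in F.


cover nerve:
  U12={p4} U13={p5} U14={p2} U15={p8} U23={p1,p7} U45={p3}
C dims 5,6; δ0: rk 4, SNF 1^4
Ȟ^0: (5−4)−0=1 ⇒ Z
Ȟ^1: (6−0)−4=2 ⇒ Z^2
Ȟ^2: (0−0)−0=0 ⇒ 0

Ȟ^0 = Z; Ȟ^1 = Z^2; Ȟ^2 = 0


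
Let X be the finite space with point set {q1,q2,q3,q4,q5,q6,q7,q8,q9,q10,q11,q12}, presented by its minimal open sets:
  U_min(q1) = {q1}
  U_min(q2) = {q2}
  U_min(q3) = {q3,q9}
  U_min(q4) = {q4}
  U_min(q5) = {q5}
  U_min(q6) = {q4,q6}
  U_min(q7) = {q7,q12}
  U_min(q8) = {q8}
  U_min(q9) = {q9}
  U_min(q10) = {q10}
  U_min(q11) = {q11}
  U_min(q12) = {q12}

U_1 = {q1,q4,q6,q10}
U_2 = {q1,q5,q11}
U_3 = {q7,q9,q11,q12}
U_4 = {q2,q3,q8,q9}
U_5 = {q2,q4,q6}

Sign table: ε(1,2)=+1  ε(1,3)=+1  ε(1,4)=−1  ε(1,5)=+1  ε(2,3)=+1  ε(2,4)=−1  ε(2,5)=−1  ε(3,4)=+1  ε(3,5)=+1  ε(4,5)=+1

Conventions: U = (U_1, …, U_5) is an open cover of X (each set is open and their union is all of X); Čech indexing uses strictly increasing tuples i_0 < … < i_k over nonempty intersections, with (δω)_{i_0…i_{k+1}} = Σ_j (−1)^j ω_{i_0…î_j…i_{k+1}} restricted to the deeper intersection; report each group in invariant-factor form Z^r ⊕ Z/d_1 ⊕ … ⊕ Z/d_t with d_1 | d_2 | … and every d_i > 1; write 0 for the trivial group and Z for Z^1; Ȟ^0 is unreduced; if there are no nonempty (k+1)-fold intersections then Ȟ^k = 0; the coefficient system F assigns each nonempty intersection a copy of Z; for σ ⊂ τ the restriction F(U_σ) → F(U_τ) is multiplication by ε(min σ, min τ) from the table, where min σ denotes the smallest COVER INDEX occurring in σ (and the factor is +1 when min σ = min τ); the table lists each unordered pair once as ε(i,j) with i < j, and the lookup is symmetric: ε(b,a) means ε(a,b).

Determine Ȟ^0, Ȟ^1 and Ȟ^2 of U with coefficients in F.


nonempty overlaps:
  U12={q1} U15={q4,q6} U23={q11} U34={q9} U45={q2}
C dims 5,5; δ0: rk 4, SNF 1^4
degree 0: 5−4−0 = 1 → Ȟ^0 ≅ Z
degree 1: 5−0−4 = 1 → Ȟ^1 ≅ Z
degree 2: 0−0−0 = 0 → Ȟ^2 ≅ 0

Ȟ^0 ≅ Z, Ȟ^1 ≅ Z, Ȟ^2 ≅ 0


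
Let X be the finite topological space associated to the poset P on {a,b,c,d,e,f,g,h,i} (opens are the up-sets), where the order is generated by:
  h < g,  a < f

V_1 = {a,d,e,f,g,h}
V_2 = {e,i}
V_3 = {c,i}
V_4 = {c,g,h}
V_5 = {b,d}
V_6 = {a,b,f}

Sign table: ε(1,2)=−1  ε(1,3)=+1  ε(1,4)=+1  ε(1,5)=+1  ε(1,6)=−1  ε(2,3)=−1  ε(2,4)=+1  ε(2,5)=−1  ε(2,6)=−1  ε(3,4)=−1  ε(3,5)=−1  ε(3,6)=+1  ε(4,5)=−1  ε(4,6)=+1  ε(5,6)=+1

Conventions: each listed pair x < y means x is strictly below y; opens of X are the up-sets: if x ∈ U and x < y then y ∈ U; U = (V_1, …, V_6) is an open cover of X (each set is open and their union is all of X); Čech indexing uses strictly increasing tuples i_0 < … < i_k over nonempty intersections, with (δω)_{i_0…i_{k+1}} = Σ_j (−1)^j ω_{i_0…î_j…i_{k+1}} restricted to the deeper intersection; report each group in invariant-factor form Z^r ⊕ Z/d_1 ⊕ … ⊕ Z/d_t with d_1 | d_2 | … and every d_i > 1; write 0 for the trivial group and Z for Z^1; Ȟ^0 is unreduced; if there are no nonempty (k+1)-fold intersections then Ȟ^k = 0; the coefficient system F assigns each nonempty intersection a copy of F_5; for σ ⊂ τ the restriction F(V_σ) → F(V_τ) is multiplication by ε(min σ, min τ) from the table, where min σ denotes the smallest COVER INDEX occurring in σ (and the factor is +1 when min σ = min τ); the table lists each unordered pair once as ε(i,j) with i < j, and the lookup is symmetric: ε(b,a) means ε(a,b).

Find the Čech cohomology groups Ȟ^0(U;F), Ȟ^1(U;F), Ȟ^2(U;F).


nonempty overlaps:
  V12={e} V14={g,h} V15={d} V16={a,f} V23={i} V34={c} V56={b}
C dims 6,7; δ0: rk_F5 6
degree 0: 6−6−0 = 0 → Ȟ^0 ≅ 0
degree 1: 7−0−6 = 1 → Ȟ^1 ≅ Z/5
degree 2: 0−0−0 = 0 → Ȟ^2 ≅ 0

Ȟ^0 = 0,  Ȟ^1 = Z/5,  Ȟ^2 = 0


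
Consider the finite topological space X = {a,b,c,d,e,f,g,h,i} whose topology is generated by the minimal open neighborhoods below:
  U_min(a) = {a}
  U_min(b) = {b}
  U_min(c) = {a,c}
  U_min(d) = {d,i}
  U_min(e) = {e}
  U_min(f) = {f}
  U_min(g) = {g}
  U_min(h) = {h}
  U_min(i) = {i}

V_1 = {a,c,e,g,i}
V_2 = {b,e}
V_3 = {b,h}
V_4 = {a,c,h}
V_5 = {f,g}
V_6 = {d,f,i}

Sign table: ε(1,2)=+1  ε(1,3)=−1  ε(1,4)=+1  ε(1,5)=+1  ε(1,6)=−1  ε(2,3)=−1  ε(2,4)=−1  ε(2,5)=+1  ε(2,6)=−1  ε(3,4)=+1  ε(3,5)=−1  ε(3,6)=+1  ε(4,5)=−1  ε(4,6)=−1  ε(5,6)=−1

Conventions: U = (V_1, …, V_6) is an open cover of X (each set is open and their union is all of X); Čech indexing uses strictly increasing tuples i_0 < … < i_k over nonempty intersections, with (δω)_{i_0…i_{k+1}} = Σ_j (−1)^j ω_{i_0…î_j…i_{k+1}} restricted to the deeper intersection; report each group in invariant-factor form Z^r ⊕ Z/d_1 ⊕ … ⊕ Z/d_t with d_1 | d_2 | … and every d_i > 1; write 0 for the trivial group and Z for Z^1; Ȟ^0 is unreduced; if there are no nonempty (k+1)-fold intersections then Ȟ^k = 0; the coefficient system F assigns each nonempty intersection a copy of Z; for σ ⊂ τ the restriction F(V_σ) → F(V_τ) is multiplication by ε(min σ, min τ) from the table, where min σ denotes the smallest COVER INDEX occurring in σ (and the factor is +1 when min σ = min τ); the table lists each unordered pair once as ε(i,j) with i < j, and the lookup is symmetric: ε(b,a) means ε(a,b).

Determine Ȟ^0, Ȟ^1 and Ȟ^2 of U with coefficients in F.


Ȟ^0 = 0, Ȟ^1 = Z ⊕ Z/2 and Ȟ^2 = 0

nonempty intersections:
  V12={e} V14={a,c} V15={g} V16={i} V23={b} V34={h} V56={f}
C dims 6,7; δ0: rk 6, SNF 1^5·2
Ȟ^0: (6−6)−0=0 ⇒ 0
Ȟ^1: (7−0)−6=1 plus torsion [2] ⇒ Z ⊕ Z/2
Ȟ^2: (0−0)−0=0 ⇒ 0


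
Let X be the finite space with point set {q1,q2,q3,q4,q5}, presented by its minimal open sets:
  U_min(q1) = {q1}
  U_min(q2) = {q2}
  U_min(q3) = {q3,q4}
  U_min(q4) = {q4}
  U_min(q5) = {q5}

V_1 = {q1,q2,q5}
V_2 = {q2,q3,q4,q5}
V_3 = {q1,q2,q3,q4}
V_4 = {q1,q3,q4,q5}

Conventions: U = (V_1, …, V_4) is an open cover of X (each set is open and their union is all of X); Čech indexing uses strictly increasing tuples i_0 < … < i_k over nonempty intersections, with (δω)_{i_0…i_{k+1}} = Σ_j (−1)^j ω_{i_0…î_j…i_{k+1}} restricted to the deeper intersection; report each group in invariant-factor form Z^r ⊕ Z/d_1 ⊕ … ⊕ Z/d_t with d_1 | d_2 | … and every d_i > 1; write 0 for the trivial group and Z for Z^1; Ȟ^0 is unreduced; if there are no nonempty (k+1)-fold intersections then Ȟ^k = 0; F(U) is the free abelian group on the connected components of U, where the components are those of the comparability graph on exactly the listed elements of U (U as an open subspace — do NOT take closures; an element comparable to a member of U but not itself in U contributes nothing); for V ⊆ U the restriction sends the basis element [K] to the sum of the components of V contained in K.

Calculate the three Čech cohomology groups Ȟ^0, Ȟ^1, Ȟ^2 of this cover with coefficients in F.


Ȟ^0 ≅ Z^4; Ȟ^1 ≅ 0; Ȟ^2 ≅ 0

nerve of the cover:
  V12={q2,q5} V13={q1,q2} V14={q1,q5} V23={q2,q3,q4} V24={q3,q4,q5} V34={q1,q3,q4}
  V123={q2} V124={q5} V134={q1} V234={q3,q4}
components per intersection:
  V1: {q1} {q2} {q5}
  V2: {q2} {q3,q4} {q5}
  V3: {q1} {q2} {q3,q4}
  V4: {q1} {q3,q4} {q5}
  V12: {q2} {q5}
  V13: {q1} {q2}
  V14: {q1} {q5}
  V23: {q2} {q3,q4}
  V24: {q3,q4} {q5}
  V34: {q1} {q3,q4}
  V123: {q2}
  V124: {q5}
  V134: {q1}
  V234: {q3,q4}
C dims 12,12,4; δ0: rk 8, SNF 1^8; δ1: rk 4, SNF 1^4
Ȟ^0 = (12 − 8) − 0 = 4, so Ȟ^0 ≅ Z^4
Ȟ^1 = (12 − 4) − 8 = 0, so Ȟ^1 ≅ 0
Ȟ^2 = (4 − 0) − 4 = 0, so Ȟ^2 ≅ 0


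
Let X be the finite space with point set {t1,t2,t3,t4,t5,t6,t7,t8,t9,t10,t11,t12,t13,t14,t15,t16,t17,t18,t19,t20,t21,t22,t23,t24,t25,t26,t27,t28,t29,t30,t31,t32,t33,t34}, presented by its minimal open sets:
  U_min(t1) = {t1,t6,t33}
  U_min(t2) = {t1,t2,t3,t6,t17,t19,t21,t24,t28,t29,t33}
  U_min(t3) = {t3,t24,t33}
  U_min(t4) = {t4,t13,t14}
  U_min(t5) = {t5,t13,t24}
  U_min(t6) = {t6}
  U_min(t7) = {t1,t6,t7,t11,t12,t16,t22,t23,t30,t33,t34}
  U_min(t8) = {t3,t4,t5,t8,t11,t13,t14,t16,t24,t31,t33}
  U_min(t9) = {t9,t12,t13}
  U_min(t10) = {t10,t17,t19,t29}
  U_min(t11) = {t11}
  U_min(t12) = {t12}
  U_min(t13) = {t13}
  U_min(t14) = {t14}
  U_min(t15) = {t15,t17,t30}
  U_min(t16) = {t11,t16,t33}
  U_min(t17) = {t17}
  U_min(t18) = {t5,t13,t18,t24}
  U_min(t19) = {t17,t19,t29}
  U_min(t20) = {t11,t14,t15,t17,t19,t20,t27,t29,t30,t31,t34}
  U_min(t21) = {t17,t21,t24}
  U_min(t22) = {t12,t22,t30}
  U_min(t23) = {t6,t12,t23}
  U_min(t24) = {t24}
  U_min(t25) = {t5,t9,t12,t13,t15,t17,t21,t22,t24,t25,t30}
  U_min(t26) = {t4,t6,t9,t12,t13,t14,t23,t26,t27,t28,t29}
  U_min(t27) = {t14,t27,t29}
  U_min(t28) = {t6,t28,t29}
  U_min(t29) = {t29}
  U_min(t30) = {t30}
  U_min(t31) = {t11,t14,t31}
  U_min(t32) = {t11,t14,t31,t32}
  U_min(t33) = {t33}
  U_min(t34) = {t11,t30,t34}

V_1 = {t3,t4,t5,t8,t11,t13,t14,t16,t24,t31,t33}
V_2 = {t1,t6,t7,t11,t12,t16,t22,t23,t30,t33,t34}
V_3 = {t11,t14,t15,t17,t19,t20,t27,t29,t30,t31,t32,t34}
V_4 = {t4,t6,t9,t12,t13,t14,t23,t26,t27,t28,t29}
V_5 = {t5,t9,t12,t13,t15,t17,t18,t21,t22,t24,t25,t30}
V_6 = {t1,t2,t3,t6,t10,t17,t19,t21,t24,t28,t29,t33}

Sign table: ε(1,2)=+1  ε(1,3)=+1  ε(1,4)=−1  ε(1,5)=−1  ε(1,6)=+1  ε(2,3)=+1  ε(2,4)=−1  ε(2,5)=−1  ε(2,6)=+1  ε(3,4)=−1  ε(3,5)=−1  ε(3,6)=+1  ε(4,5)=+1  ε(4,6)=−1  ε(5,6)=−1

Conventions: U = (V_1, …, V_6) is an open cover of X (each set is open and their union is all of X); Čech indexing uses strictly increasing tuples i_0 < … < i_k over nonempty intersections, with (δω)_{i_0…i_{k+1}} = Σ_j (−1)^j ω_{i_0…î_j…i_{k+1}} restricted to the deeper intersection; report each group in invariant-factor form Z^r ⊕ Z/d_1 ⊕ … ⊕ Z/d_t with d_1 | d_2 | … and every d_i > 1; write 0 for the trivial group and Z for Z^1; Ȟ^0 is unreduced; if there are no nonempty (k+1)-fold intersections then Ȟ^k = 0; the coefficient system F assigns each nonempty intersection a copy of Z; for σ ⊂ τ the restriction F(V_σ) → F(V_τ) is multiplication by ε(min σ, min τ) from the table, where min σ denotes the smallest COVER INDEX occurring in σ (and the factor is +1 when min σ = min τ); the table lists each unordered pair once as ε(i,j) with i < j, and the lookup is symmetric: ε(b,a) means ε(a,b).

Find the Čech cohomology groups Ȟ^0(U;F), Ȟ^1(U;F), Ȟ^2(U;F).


nonempty intersections:
  V12={t11,t16,t33} V13={t11,t14,t31} V14={t4,t13,t14} V15={t5,t13,t24} V16={t3,t24,t33} V23={t11,t30,t34} V24={t6,t12,t23} V25={t12,t22,t30} V26={t1,t6,t33} V34={t14,t27,t29} V35={t15,t17,t30} V36={t17,t19,t29} V45={t9,t12,t13} V46={t6,t28,t29} V56={t17,t21,t24}
  V123={t11} V126={t33} V134={t14} V145={t13} V156={t24} V235={t30} V245={t12} V246={t6} V346={t29} V356={t17}
C dims 6,15,10; δ0: rk 5, SNF 1^5; δ1: rk 10, SNF 1^9·2
Ȟ^0: (6−5)−0=1 ⇒ Z
Ȟ^1: (15−10)−5=0 ⇒ 0
Ȟ^2: (10−0)−10=0 plus torsion [2] ⇒ Z/2

Ȟ^0 ≅ Z, Ȟ^1 ≅ 0, Ȟ^2 ≅ Z/2
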